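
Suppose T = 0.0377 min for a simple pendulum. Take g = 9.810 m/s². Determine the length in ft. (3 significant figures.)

Rearranging T = 2π√(L/g) for L: L = g·(T/2π)².
T = 0.0377 min = 2.262 s; g = 9.810 m/s².
L = 1.271 m
1.271 m × (1 ft / 0.3048 m) = 4.171 ft

4.17 ft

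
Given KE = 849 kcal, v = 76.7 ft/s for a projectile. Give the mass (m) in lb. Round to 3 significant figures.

28700 lb

Rearranging KE = ½mv² for m: m = 2·KE/v².
KE = 849 kcal = 3.552×10^6 J; v = 76.7 ft/s = 23.38 m/s.
m = 12999 kg
12999 kg × (1 lb / 0.4536 kg) = 28658 lb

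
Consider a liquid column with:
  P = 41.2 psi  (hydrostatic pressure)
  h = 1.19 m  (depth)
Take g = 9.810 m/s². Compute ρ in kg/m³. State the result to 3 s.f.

24300 kg/m³

Rearranging P = ρ·g·h for ρ: ρ = P/(g·h).
P = 41.2 psi = 2.841×10^5 Pa; h = 1.19 m; g = 9.810 m/s².
ρ = 24333 kg/m³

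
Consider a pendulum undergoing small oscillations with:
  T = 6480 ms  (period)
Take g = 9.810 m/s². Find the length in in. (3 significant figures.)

Rearranging: L = g·(T/2π)².
T = 6480 ms = 6.480 s; g = 9.810 m/s².
L = 10.43 m
10.43 m × (1 in / 0.02540 m) = 410.8 in

411 in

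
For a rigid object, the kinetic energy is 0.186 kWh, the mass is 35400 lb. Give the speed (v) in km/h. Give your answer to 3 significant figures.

Rearranging KE = ½mv² for v: v = √(2·KE/m).
KE = 0.186 kWh = 6.696×10^5 J; m = 35400 lb = 16057 kg.
v = 9.132 m/s
9.132 m/s × (1 km/h / 0.2778 m/s) = 32.88 km/h

32.9 km/h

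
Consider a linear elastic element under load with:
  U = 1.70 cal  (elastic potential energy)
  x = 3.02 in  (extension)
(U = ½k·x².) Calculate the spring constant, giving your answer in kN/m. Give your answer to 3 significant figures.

Rearranging U = ½k·x² for k: k = 2U/x².
U = 1.70 cal = 7.113 J; x = 3.02 in = 0.07671 m.
k = 2418 N/m
2418 N/m × (1 kN/m / 1000 N/m) = 2.418 kN/m

2.42 kN/m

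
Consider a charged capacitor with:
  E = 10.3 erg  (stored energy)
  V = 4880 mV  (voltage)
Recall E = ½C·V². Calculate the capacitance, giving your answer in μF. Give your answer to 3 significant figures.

0.0865 μF

Rearranging: C = 2E/V².
E = 10.3 erg = 1.030×10^-6 J; V = 4880 mV = 4.880 V.
C = 8.650×10^-8 F
8.650×10^-8 F × (1 μF / 1.000×10^-6 F) = 0.08650 μF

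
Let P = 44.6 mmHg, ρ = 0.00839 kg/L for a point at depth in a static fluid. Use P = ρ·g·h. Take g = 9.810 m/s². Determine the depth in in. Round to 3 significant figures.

Rearranging P = ρ·g·h for h: h = P/(ρ·g).
P = 44.6 mmHg = 5946 Pa; ρ = 0.00839 kg/L = 8.390 kg/m³; g = 9.810 m/s².
h = 72.24 m
72.24 m × (1 in / 0.02540 m) = 2844 in

2840 in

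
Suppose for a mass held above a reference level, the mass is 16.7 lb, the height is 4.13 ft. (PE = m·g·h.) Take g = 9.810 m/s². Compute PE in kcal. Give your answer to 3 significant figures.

0.0224 kcal

Directly: PE = mgh.
m = 16.7 lb = 7.575 kg; h = 4.13 ft = 1.259 m; g = 9.810 m/s².
PE = 93.54 J
93.54 J × (1 kcal / 4184 J) = 0.02236 kcal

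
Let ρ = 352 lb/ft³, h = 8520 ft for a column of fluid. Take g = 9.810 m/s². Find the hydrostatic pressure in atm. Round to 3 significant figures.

1420 atm

Directly: P = ρgh.
ρ = 352 lb/ft³ = 5638 kg/m³; h = 8520 ft = 2597 m; g = 9.810 m/s².
P = 1.436×10^8 Pa  (the unit combination reduces to kg/(m·s²) = Pa)
1.436×10^8 Pa × (1 atm / 1.013×10^5 Pa) = 1418 atm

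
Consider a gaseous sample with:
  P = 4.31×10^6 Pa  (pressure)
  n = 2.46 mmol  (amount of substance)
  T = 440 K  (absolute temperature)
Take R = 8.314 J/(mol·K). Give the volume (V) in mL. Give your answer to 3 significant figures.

From the ideal-gas law: V = nRT/P.
P = 4.31×10^6 Pa; n = 2.46 mmol = 0.002460 mol; T = 440 K; R = 8.314 J/(mol·K).
V = 2.088×10^-6 m³
2.088×10^-6 m³ × (1 mL / 1.000×10^-6 m³) = 2.088 mL

2.09 mL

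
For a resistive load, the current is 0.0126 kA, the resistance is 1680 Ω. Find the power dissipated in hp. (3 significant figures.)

Directly: P = I²R.
I = 0.0126 kA = 12.60 A; R = 1680 Ω.
P = 2.667×10^5 W
2.667×10^5 W × (1 hp / 745.7 W) = 357.7 hp

358 hp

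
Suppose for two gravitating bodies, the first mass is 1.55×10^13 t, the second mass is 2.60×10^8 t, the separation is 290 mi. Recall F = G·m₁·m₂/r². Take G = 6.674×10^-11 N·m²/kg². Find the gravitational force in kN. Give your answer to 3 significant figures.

Directly: F = Gm₁m₂/r².
m₁ = 1.55×10^13 t = 1.550×10^16 kg; m₂ = 2.60×10^8 t = 2.600×10^11 kg; r = 290 mi = 4.667×10^5 m; G = 6.674×10^-11 N·m²/kg².
F = 1.235×10^6 N  (the unit combination reduces to kg·m/s² = N)
1.235×10^6 N × (1 kN / 1000 N) = 1235 kN

1230 kN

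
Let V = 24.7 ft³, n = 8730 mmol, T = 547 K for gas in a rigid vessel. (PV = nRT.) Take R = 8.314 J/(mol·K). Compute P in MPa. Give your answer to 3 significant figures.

P is given directly by: P = nRT/V.
V = 24.7 ft³ = 0.6994 m³; n = 8730 mmol = 8.730 mol; T = 547 K; R = 8.314 J/(mol·K).
P = 56764 Pa
56764 Pa × (1 MPa / 1.000×10^6 Pa) = 0.05676 MPa

0.0568 MPa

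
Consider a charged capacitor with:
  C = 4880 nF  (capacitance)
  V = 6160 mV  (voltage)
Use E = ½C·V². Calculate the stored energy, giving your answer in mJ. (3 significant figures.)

Directly: E = ½CV².
C = 4880 nF = 4.880×10^-6 F; V = 6160 mV = 6.160 V.
E = 9.259×10^-5 J
9.259×10^-5 J × (1 mJ / 0.001000 J) = 0.09259 mJ

0.0926 mJ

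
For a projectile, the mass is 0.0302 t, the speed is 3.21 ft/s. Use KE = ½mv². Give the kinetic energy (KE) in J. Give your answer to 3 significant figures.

14.5 J

KE is given directly by: KE = ½mv².
m = 0.0302 t = 30.20 kg; v = 3.21 ft/s = 0.9784 m/s.
KE = 14.45 J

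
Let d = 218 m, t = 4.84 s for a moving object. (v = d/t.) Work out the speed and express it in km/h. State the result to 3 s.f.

Directly: v = d/t.
d = 218 m; t = 4.84 s.
v = 45.04 m/s
45.04 m/s × (1 km/h / 0.2778 m/s) = 162.1 km/h

162 km/h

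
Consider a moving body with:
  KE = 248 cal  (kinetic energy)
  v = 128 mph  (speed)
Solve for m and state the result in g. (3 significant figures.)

Rearranging: m = 2·KE/v².
KE = 248 cal = 1038 J; v = 128 mph = 57.22 m/s.
m = 0.6338 kg
0.6338 kg × (1 g / 0.001000 kg) = 633.8 g

634 g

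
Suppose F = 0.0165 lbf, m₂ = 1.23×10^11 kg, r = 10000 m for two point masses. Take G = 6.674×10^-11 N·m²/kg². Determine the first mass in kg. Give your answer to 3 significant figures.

8.94×10^5 kg

From Newton's law of gravitation: m₁ = F·r²/(G·m₂).
F = 0.0165 lbf = 0.07340 N; m₂ = 1.23×10^11 kg; r = 10000 m; G = 6.674×10^-11 N·m²/kg².
m₁ = 8.941×10^5 kg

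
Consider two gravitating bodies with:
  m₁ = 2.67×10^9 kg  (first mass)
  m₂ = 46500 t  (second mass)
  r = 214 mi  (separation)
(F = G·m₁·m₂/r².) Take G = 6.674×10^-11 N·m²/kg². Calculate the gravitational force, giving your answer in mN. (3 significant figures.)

From Newton's law of gravitation: F = Gm₁m₂/r².
m₁ = 2.67×10^9 kg; m₂ = 46500 t = 4.650×10^7 kg; r = 214 mi = 3.444×10^5 m; G = 6.674×10^-11 N·m²/kg².
F = 6.986×10^-5 N  (the unit combination reduces to kg·m/s² = N)
6.986×10^-5 N × (1 mN / 0.001000 N) = 0.06986 mN

0.0699 mN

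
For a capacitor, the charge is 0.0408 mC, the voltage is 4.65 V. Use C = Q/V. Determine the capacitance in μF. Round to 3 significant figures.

C is given directly by: C = Q/V.
Q = 0.0408 mC = 4.080×10^-5 C; V = 4.65 V.
C = 8.774×10^-6 F
8.774×10^-6 F × (1 μF / 1.000×10^-6 F) = 8.774 μF

8.77 μF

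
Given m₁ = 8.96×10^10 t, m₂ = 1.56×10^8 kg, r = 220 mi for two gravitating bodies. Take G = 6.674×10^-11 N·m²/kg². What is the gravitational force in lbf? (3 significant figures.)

1.67 lbf

F is given directly by: F = Gm₁m₂/r².
m₁ = 8.96×10^10 t = 8.960×10^13 kg; m₂ = 1.56×10^8 kg; r = 220 mi = 3.541×10^5 m; G = 6.674×10^-11 N·m²/kg².
F = 7.442 N  (the unit combination reduces to kg·m/s² = N)
7.442 N × (1 lbf / 4.448 N) = 1.673 lbf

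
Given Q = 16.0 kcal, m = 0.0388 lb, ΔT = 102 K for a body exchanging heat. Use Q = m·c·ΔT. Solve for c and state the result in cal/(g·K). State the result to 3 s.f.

Rearranging: c = Q/(m·ΔT).
Q = 16.0 kcal = 66944 J; m = 0.0388 lb = 0.01760 kg; ΔT = 102 K.
c = 37292 J/(kg·K)
37292 J/(kg·K) × (1 cal/(g·K) / 4184 J/(kg·K)) = 8.913 cal/(g·K)

8.91 cal/(g·K)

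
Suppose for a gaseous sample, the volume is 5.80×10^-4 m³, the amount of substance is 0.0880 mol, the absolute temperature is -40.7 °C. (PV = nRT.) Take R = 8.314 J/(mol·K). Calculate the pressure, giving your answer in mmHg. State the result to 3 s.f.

2200 mmHg

From the ideal-gas law: P = nRT/V.
V = 5.80×10^-4 m³; n = 0.0880 mol; T = -40.7 °C = 232.4 K; R = 8.314 J/(mol·K).
P = 2.932×10^5 Pa
2.932×10^5 Pa × (1 mmHg / 133.3 Pa) = 2199 mmHg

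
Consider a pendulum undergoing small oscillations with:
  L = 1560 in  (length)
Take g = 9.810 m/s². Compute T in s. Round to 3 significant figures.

12.6 s

Directly: T = 2π√(L/g).
L = 1560 in = 39.62 m; g = 9.810 m/s².
T = 12.63 s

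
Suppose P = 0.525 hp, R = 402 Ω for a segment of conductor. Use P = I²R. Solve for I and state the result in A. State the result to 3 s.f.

0.987 A

Rearranging P = I²R for I: I = √(P/R).
P = 0.525 hp = 391.5 W; R = 402 Ω.
I = 0.9868 A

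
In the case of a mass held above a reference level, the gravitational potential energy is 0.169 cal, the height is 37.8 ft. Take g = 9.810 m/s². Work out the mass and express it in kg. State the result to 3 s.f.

0.00626 kg

Rearranging: m = PE/(g·h).
PE = 0.169 cal = 0.7071 J; h = 37.8 ft = 11.52 m; g = 9.810 m/s².
m = 0.006256 kg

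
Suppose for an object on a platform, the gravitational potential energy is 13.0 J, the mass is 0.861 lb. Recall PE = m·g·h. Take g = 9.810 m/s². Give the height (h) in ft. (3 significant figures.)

Solving PE = m·g·h for h: h = PE/(m·g).
PE = 13.0 J; m = 0.861 lb = 0.3905 kg; g = 9.810 m/s².
h = 3.393 m
3.393 m × (1 ft / 0.3048 m) = 11.13 ft

11.1 ft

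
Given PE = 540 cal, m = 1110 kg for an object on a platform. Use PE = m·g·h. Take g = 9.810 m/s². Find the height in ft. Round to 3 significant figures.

0.681 ft

Rearranging PE = m·g·h for h: h = PE/(m·g).
PE = 540 cal = 2259 J; m = 1110 kg; g = 9.810 m/s².
h = 0.2075 m
0.2075 m × (1 ft / 0.3048 m) = 0.6807 ft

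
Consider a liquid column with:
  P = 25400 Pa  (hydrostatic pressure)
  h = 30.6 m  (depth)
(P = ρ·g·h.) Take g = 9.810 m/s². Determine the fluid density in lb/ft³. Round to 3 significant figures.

5.28 lb/ft³

Rearranging: ρ = P/(g·h).
P = 25400 Pa; h = 30.6 m; g = 9.810 m/s².
ρ = 84.61 kg/m³
84.61 kg/m³ × (1 lb/ft³ / 16.02 kg/m³) = 5.282 lb/ft³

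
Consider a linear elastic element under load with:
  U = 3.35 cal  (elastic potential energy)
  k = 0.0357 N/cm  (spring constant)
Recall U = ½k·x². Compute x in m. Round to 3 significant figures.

Solving U = ½k·x² for x: x = √(2U/k).
U = 3.35 cal = 14.02 J; k = 0.0357 N/cm = 3.570 N/m.
x = 2.802 m

2.80 m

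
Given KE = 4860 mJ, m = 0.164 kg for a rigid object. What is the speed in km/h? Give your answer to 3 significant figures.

27.7 km/h

Solving KE = ½mv² for v: v = √(2·KE/m).
KE = 4860 mJ = 4.860 J; m = 0.164 kg.
v = 7.699 m/s
7.699 m/s × (1 km/h / 0.2778 m/s) = 27.71 km/h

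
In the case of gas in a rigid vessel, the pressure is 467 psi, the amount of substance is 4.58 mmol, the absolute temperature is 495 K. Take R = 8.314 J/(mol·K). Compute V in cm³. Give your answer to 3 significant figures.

From the ideal-gas law: V = nRT/P.
P = 467 psi = 3.220×10^6 Pa; n = 4.58 mmol = 0.004580 mol; T = 495 K; R = 8.314 J/(mol·K).
V = 5.854×10^-6 m³
5.854×10^-6 m³ × (1 cm³ / 1.000×10^-6 m³) = 5.854 cm³

5.85 cm³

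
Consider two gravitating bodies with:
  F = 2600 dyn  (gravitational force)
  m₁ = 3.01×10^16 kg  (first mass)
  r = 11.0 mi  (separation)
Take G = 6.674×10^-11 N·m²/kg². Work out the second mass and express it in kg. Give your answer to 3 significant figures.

4.06 kg

From Newton's law of gravitation: m₂ = F·r²/(G·m₁).
F = 2600 dyn = 0.02600 N; m₁ = 3.01×10^16 kg; r = 11.0 mi = 17703 m; G = 6.674×10^-11 N·m²/kg².
m₂ = 4.056 kg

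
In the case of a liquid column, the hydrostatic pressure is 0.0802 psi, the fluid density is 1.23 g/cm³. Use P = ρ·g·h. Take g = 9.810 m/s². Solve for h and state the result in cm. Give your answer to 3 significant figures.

Rearranging: h = P/(ρ·g).
P = 0.0802 psi = 553.0 Pa; ρ = 1.23 g/cm³ = 1230 kg/m³; g = 9.810 m/s².
h = 0.04583 m
0.04583 m × (1 cm / 0.01000 m) = 4.583 cm

4.58 cm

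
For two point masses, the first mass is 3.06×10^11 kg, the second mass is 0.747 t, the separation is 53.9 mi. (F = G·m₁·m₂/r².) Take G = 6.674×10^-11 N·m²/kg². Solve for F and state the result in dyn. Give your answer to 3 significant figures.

Directly: F = Gm₁m₂/r².
m₁ = 3.06×10^11 kg; m₂ = 0.747 t = 747.0 kg; r = 53.9 mi = 86744 m; G = 6.674×10^-11 N·m²/kg².
F = 2.027×10^-6 N
2.027×10^-6 N × (1 dyn / 1.000×10^-5 N) = 0.2027 dyn

0.203 dyn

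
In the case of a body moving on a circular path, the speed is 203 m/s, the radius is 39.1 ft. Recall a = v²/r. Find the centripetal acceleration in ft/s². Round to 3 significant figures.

a is given directly by: a = v²/r.
v = 203 m/s; r = 39.1 ft = 11.92 m.
a = 3458 m/s²
3458 m/s² × (1 ft/s² / 0.3048 m/s²) = 11345 ft/s²

11300 ft/s²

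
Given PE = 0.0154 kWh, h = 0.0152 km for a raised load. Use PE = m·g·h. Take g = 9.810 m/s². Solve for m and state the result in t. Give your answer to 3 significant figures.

0.372 t

Rearranging: m = PE/(g·h).
PE = 0.0154 kWh = 55440 J; h = 0.0152 km = 15.20 m; g = 9.810 m/s².
m = 371.8 kg
371.8 kg × (1 t / 1000 kg) = 0.3718 t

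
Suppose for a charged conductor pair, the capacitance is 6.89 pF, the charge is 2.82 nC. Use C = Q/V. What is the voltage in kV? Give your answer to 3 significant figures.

0.409 kV

Rearranging: V = Q/C.
C = 6.89 pF = 6.890×10^-12 F; Q = 2.82 nC = 2.820×10^-9 C.
V = 409.3 V
409.3 V × (1 kV / 1000 V) = 0.4093 kV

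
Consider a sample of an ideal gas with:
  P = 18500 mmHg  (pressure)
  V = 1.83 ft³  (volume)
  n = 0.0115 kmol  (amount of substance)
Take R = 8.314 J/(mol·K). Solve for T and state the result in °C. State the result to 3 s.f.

1060 °C

From the ideal-gas law: T = PV/(nR).
P = 18500 mmHg = 2.466×10^6 Pa; V = 1.83 ft³ = 0.05182 m³; n = 0.0115 kmol = 11.50 mol; R = 8.314 J/(mol·K).
T = 1337 K
1337 K − 273.15 = 1064 °C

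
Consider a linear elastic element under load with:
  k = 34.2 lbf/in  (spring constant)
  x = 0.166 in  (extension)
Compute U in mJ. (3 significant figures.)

Directly: U = ½kx².
k = 34.2 lbf/in = 5989 N/m; x = 0.166 in = 0.004216 m.
U = 0.05324 J
0.05324 J × (1 mJ / 0.001000 J) = 53.24 mJ

53.2 mJ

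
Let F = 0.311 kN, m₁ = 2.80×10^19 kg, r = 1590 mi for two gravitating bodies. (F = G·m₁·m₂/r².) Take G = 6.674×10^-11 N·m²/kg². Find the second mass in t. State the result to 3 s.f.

1090 t

From Newton's law of gravitation: m₂ = F·r²/(G·m₁).
F = 0.311 kN = 311.0 N; m₁ = 2.80×10^19 kg; r = 1590 mi = 2.559×10^6 m; G = 6.674×10^-11 N·m²/kg².
m₂ = 1.090×10^6 kg
1.090×10^6 kg × (1 t / 1000 kg) = 1090 t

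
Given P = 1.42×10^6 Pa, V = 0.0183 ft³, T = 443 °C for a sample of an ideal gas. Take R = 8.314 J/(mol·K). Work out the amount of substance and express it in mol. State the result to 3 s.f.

0.124 mol

From the ideal-gas law: n = PV/(RT).
P = 1.42×10^6 Pa; V = 0.0183 ft³ = 5.182×10^-4 m³; T = 443 °C = 716.1 K; R = 8.314 J/(mol·K).
n = 0.1236 mol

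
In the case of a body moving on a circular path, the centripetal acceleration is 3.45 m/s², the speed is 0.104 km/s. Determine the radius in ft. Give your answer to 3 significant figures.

10300 ft

Rearranging a = v²/r for r: r = v²/a.
a = 3.45 m/s²; v = 0.104 km/s = 104.0 m/s.
r = 3135 m
3135 m × (1 ft / 0.3048 m) = 10286 ft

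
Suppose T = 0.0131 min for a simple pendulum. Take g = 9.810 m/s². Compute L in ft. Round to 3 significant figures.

0.504 ft

Rearranging: L = g·(T/2π)².
T = 0.0131 min = 0.7860 s; g = 9.810 m/s².
L = 0.1535 m
0.1535 m × (1 ft / 0.3048 m) = 0.5037 ft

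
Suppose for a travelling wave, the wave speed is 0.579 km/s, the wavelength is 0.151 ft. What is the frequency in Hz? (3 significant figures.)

12600 Hz

Solving v = f·λ for f: f = v/λ.
v = 0.579 km/s = 579.0 m/s; λ = 0.151 ft = 0.04602 m.
f = 12580 Hz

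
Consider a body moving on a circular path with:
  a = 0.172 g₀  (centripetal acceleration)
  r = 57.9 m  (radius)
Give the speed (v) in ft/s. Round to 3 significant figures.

Rearranging: v = √(a·r).
a = 0.172 g₀ = 1.687 m/s²; r = 57.9 m.
v = 9.882 m/s
9.882 m/s × (1 ft/s / 0.3048 m/s) = 32.42 ft/s

32.4 ft/s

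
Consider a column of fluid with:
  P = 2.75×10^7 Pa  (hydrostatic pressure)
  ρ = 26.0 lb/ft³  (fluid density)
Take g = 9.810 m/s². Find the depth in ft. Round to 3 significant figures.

Rearranging: h = P/(ρ·g).
P = 2.75×10^7 Pa; ρ = 26.0 lb/ft³ = 416.5 kg/m³; g = 9.810 m/s².
h = 6731 m
6731 m × (1 ft / 0.3048 m) = 22083 ft

22100 ft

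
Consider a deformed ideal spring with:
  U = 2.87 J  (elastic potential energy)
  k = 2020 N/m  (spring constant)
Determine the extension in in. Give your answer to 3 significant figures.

2.10 in

Solving U = ½k·x² for x: x = √(2U/k).
U = 2.87 J; k = 2020 N/m.
x = 0.05331 m
0.05331 m × (1 in / 0.02540 m) = 2.099 in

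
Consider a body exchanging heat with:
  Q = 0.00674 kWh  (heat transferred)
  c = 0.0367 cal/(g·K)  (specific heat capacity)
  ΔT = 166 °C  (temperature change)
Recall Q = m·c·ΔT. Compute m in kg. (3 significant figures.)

0.952 kg

Solving Q = m·c·ΔT for m: m = Q/(c·ΔT).
Q = 0.00674 kWh = 24264 J; c = 0.0367 cal/(g·K) = 153.6 J/(kg·K); ΔT = 166 °C = 166.0 K.
m = 0.9519 kg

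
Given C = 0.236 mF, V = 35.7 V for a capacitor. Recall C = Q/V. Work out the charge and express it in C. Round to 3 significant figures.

0.00843 C

Rearranging: Q = CV.
C = 0.236 mF = 2.360×10^-4 F; V = 35.7 V.
Q = 0.008425 C  (the unit combination reduces to A·s = C)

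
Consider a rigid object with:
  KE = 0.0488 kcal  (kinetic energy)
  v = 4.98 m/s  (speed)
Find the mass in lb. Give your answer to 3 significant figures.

36.3 lb

Solving KE = ½mv² for m: m = 2·KE/v².
KE = 0.0488 kcal = 204.2 J; v = 4.98 m/s.
m = 16.47 kg
16.47 kg × (1 lb / 0.4536 kg) = 36.30 lb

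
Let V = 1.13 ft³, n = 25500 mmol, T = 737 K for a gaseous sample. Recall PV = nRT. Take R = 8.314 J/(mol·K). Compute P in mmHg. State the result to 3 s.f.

36600 mmHg

From the ideal-gas law: P = nRT/V.
V = 1.13 ft³ = 0.03200 m³; n = 25500 mmol = 25.50 mol; T = 737 K; R = 8.314 J/(mol·K).
P = 4.883×10^6 Pa
4.883×10^6 Pa × (1 mmHg / 133.3 Pa) = 36626 mmHg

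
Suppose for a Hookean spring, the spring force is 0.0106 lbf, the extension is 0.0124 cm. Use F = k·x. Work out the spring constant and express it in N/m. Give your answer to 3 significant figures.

380 N/m

Rearranging: k = F/x.
F = 0.0106 lbf = 0.04715 N; x = 0.0124 cm = 1.240×10^-4 m.
k = 380.3 N/m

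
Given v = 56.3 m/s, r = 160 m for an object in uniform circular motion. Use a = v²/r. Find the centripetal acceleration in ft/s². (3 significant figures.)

a is given directly by: a = v²/r.
v = 56.3 m/s; r = 160 m.
a = 19.81 m/s²
19.81 m/s² × (1 ft/s² / 0.3048 m/s²) = 65.00 ft/s²

65.0 ft/s²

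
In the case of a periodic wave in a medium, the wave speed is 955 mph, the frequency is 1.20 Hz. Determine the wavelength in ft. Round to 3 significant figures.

1170 ft

Rearranging: λ = v/f.
v = 955 mph = 426.9 m/s; f = 1.20 Hz.
λ = 355.8 m
355.8 m × (1 ft / 0.3048 m) = 1167 ft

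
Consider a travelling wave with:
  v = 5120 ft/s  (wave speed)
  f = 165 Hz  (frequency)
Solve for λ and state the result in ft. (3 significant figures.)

31.0 ft

Solving v = f·λ for λ: λ = v/f.
v = 5120 ft/s = 1561 m/s; f = 165 Hz.
λ = 9.458 m
9.458 m × (1 ft / 0.3048 m) = 31.03 ft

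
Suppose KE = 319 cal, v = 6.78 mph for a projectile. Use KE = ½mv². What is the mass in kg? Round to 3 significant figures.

291 kg

Solving KE = ½mv² for m: m = 2·KE/v².
KE = 319 cal = 1335 J; v = 6.78 mph = 3.031 m/s.
m = 290.6 kg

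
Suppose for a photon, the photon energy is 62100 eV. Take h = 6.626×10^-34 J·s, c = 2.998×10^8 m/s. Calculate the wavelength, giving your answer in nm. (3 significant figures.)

Rearranging E = h·c/λ for λ: λ = hc/E.
E = 62100 eV = 9.950×10^-15 J; h = 6.626×10^-34 J·s; c = 2.998×10^8 m/s.
λ = 1.997×10^-11 m
1.997×10^-11 m × (1 nm / 1.000×10^-9 m) = 0.01997 nm

0.0200 nm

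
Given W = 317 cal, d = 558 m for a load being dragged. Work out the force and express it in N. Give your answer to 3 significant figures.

Solving W = F·d for F: F = W/d.
W = 317 cal = 1326 J; d = 558 m.
F = 2.377 N

2.38 N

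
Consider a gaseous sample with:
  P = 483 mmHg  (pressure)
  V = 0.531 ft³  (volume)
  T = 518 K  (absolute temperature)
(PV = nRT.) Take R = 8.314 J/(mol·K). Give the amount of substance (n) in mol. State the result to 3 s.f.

From the ideal-gas law: n = PV/(RT).
P = 483 mmHg = 64395 Pa; V = 0.531 ft³ = 0.01504 m³; T = 518 K; R = 8.314 J/(mol·K).
n = 0.2248 mol

0.225 mol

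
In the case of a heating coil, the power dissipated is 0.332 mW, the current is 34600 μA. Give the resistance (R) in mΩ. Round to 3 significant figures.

277 mΩ

Rearranging: R = P/I².
P = 0.332 mW = 3.320×10^-4 W; I = 34600 μA = 0.03460 A.
R = 0.2773 Ω
0.2773 Ω × (1 mΩ / 0.001000 Ω) = 277.3 mΩ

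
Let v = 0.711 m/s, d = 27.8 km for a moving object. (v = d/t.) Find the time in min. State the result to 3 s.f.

Rearranging v = d/t for t: t = d/v.
v = 0.711 m/s; d = 27.8 km = 27800 m.
t = 39100 s
39100 s × (1 min / 60.00 s) = 651.7 min

652 min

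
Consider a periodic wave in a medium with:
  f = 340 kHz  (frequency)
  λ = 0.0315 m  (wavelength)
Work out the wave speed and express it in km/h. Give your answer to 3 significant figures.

v is given directly by: v = fλ.
f = 340 kHz = 3.400×10^5 Hz; λ = 0.0315 m.
v = 10710 m/s
10710 m/s × (1 km/h / 0.2778 m/s) = 38556 km/h

38600 km/h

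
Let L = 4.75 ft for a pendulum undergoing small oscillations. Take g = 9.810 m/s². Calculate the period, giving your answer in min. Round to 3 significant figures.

Directly: T = 2π√(L/g).
L = 4.75 ft = 1.448 m; g = 9.810 m/s².
T = 2.414 s
2.414 s × (1 min / 60.00 s) = 0.04023 min

0.0402 min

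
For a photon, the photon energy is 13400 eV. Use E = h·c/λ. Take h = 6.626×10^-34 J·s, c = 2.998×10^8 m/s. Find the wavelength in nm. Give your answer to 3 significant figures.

0.0925 nm

Rearranging: λ = hc/E.
E = 13400 eV = 2.147×10^-15 J; h = 6.626×10^-34 J·s; c = 2.998×10^8 m/s.
λ = 9.253×10^-11 m
9.253×10^-11 m × (1 nm / 1.000×10^-9 m) = 0.09253 nm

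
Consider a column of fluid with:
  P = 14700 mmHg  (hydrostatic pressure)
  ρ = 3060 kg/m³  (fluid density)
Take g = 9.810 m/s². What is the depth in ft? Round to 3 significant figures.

Rearranging: h = P/(ρ·g).
P = 14700 mmHg = 1.960×10^6 Pa; ρ = 3060 kg/m³; g = 9.810 m/s².
h = 65.29 m
65.29 m × (1 ft / 0.3048 m) = 214.2 ft

214 ft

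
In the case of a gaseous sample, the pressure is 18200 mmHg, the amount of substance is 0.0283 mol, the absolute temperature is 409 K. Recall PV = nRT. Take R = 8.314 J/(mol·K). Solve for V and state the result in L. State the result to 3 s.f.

From the ideal-gas law: V = nRT/P.
P = 18200 mmHg = 2.426×10^6 Pa; n = 0.0283 mol; T = 409 K; R = 8.314 J/(mol·K).
V = 3.966×10^-5 m³
3.966×10^-5 m³ × (1 L / 0.001000 m³) = 0.03966 L

0.0397 L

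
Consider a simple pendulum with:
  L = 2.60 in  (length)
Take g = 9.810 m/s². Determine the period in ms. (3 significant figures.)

Directly: T = 2π√(L/g).
L = 2.60 in = 0.06604 m; g = 9.810 m/s².
T = 0.5155 s
0.5155 s × (1 ms / 0.001000 s) = 515.5 ms

516 ms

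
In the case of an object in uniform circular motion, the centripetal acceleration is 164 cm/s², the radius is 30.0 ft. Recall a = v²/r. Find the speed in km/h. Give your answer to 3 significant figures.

13.9 km/h

Rearranging: v = √(a·r).
a = 164 cm/s² = 1.640 m/s²; r = 30.0 ft = 9.144 m.
v = 3.872 m/s
3.872 m/s × (1 km/h / 0.2778 m/s) = 13.94 km/h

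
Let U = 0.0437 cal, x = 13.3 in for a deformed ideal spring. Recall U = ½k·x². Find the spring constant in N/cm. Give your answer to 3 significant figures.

Rearranging: k = 2U/x².
U = 0.0437 cal = 0.1828 J; x = 13.3 in = 0.3378 m.
k = 3.204 N/m
3.204 N/m × (1 N/cm / 100.0 N/m) = 0.03204 N/cm

0.0320 N/cm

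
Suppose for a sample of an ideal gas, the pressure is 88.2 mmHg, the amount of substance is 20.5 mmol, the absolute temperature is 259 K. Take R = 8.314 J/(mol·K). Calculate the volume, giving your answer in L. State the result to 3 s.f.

3.75 L

From the ideal-gas law: V = nRT/P.
P = 88.2 mmHg = 11759 Pa; n = 20.5 mmol = 0.02050 mol; T = 259 K; R = 8.314 J/(mol·K).
V = 0.003754 m³
0.003754 m³ × (1 L / 0.001000 m³) = 3.754 L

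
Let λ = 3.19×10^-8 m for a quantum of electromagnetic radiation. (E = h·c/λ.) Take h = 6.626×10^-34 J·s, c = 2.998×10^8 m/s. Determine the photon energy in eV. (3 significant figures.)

38.9 eV

E is given directly by: E = hc/λ.
λ = 3.19×10^-8 m; h = 6.626×10^-34 J·s; c = 2.998×10^8 m/s.
E = 6.227×10^-18 J
6.227×10^-18 J × (1 eV / 1.602×10^-19 J) = 38.87 eV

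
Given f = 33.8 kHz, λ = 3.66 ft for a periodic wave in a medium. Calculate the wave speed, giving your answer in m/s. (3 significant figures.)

v is given directly by: v = fλ.
f = 33.8 kHz = 33800 Hz; λ = 3.66 ft = 1.116 m.
v = 37706 m/s

37700 m/s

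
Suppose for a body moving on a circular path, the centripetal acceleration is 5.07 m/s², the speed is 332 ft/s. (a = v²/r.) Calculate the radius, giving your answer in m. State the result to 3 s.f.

Rearranging a = v²/r for r: r = v²/a.
a = 5.07 m/s²; v = 332 ft/s = 101.2 m/s.
r = 2020 m

2020 m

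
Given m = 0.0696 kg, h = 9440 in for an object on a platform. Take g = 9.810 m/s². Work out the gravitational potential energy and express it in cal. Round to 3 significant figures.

39.1 cal

Directly: PE = mgh.
m = 0.0696 kg; h = 9440 in = 239.8 m; g = 9.810 m/s².
PE = 163.7 J  (the unit combination reduces to kg·m²/s² = J)
163.7 J × (1 cal / 4.184 J) = 39.13 cal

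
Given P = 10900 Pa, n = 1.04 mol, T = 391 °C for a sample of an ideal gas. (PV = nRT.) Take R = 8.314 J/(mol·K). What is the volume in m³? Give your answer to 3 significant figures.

Rearranging PV = nRT for V: V = nRT/P.
P = 10900 Pa; n = 1.04 mol; T = 391 °C = 664.1 K; R = 8.314 J/(mol·K).
V = 0.5268 m³

0.527 m³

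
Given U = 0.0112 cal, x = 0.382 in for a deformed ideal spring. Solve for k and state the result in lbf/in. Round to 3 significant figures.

Rearranging U = ½k·x² for k: k = 2U/x².
U = 0.0112 cal = 0.04686 J; x = 0.382 in = 0.009703 m.
k = 995.5 N/m
995.5 N/m × (1 lbf/in / 175.1 N/m) = 5.685 lbf/in

5.68 lbf/in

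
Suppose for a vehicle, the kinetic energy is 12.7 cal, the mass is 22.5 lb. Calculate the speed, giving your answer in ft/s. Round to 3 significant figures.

Rearranging: v = √(2·KE/m).
KE = 12.7 cal = 53.14 J; m = 22.5 lb = 10.21 kg.
v = 3.227 m/s
3.227 m/s × (1 ft/s / 0.3048 m/s) = 10.59 ft/s

10.6 ft/s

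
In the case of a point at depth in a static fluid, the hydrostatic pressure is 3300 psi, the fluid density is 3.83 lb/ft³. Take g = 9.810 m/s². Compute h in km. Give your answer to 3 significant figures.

Solving P = ρ·g·h for h: h = P/(ρ·g).
P = 3300 psi = 2.275×10^7 Pa; ρ = 3.83 lb/ft³ = 61.35 kg/m³; g = 9.810 m/s².
h = 37805 m
37805 m × (1 km / 1000 m) = 37.80 km

37.8 km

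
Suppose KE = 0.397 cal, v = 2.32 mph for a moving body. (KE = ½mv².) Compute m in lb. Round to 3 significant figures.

Solving KE = ½mv² for m: m = 2·KE/v².
KE = 0.397 cal = 1.661 J; v = 2.32 mph = 1.037 m/s.
m = 3.088 kg
3.088 kg × (1 lb / 0.4536 kg) = 6.809 lb

6.81 lb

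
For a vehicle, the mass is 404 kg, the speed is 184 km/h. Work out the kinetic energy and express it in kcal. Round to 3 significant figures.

126 kcal

Directly: KE = ½mv².
m = 404 kg; v = 184 km/h = 51.11 m/s.
KE = 5.277×10^5 J
5.277×10^5 J × (1 kcal / 4184 J) = 126.1 kcal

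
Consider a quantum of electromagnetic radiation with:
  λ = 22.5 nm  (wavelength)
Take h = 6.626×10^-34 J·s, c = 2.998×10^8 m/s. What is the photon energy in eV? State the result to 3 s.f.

E is given directly by: E = hc/λ.
λ = 22.5 nm = 2.250×10^-8 m; h = 6.626×10^-34 J·s; c = 2.998×10^8 m/s.
E = 8.829×10^-18 J
8.829×10^-18 J × (1 eV / 1.602×10^-19 J) = 55.10 eV

55.1 eV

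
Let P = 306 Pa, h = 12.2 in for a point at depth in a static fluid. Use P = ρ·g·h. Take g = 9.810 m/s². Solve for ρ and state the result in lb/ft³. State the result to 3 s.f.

Rearranging: ρ = P/(g·h).
P = 306 Pa; h = 12.2 in = 0.3099 m; g = 9.810 m/s².
ρ = 100.7 kg/m³
100.7 kg/m³ × (1 lb/ft³ / 16.02 kg/m³) = 6.284 lb/ft³

6.28 lb/ft³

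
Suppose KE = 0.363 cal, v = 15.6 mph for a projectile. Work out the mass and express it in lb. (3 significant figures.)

Solving KE = ½mv² for m: m = 2·KE/v².
KE = 0.363 cal = 1.519 J; v = 15.6 mph = 6.974 m/s.
m = 0.06246 kg
0.06246 kg × (1 lb / 0.4536 kg) = 0.1377 lb

0.138 lb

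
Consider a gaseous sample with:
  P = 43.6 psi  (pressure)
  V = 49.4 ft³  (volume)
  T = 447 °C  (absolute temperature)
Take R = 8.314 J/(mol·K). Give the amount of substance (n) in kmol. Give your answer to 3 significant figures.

0.0702 kmol

From the ideal-gas law: n = PV/(RT).
P = 43.6 psi = 3.006×10^5 Pa; V = 49.4 ft³ = 1.399 m³; T = 447 °C = 720.1 K; R = 8.314 J/(mol·K).
n = 70.23 mol
70.23 mol × (1 kmol / 1000 mol) = 0.07023 kmol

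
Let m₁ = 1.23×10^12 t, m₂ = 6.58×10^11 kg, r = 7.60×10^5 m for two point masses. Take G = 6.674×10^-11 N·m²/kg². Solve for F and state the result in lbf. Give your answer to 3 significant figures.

21000 lbf

F is given directly by: F = Gm₁m₂/r².
m₁ = 1.23×10^12 t = 1.230×10^15 kg; m₂ = 6.58×10^11 kg; r = 7.60×10^5 m; G = 6.674×10^-11 N·m²/kg².
F = 93517 N
93517 N × (1 lbf / 4.448 N) = 21023 lbf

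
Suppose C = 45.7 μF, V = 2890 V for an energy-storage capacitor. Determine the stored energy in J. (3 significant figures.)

191 J

Directly: E = ½CV².
C = 45.7 μF = 4.570×10^-5 F; V = 2890 V.
E = 190.8 J  (the unit combination reduces to kg·m²/s² = J)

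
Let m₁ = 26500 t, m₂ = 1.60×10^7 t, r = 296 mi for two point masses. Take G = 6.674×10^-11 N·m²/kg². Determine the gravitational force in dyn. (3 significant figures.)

From Newton's law of gravitation: F = Gm₁m₂/r².
m₁ = 26500 t = 2.650×10^7 kg; m₂ = 1.60×10^7 t = 1.600×10^10 kg; r = 296 mi = 4.764×10^5 m; G = 6.674×10^-11 N·m²/kg².
F = 1.247×10^-4 N
1.247×10^-4 N × (1 dyn / 1.000×10^-5 N) = 12.47 dyn

12.5 dyn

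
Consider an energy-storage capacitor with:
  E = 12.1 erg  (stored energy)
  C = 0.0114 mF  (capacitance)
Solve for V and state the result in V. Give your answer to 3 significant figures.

0.461 V

Solving E = ½C·V² for V: V = √(2E/C).
E = 12.1 erg = 1.210×10^-6 J; C = 0.0114 mF = 1.140×10^-5 F.
V = 0.4607 V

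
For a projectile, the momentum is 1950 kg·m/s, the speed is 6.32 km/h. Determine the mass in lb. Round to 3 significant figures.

2450 lb

Solving p = m·v for m: m = p/v.
p = 1950 kg·m/s; v = 6.32 km/h = 1.756 m/s.
m = 1111 kg
1111 kg × (1 lb / 0.4536 kg) = 2449 lb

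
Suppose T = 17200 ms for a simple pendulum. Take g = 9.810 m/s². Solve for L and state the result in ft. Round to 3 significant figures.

Rearranging T = 2π√(L/g) for L: L = g·(T/2π)².
T = 17200 ms = 17.20 s; g = 9.810 m/s².
L = 73.51 m
73.51 m × (1 ft / 0.3048 m) = 241.2 ft

241 ft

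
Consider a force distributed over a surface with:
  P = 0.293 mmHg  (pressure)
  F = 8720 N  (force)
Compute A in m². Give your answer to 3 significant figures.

Solving P = F/A for A: A = F/P.
P = 0.293 mmHg = 39.06 Pa; F = 8720 N.
A = 223.2 m²

223 m²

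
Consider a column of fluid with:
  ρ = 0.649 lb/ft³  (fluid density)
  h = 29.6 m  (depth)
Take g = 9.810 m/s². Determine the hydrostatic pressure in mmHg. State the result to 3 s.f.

Directly: P = ρgh.
ρ = 0.649 lb/ft³ = 10.40 kg/m³; h = 29.6 m; g = 9.810 m/s².
P = 3019 Pa
3019 Pa × (1 mmHg / 133.3 Pa) = 22.64 mmHg

22.6 mmHg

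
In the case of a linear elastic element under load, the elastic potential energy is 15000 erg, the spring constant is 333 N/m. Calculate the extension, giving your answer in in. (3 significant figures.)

0.118 in

Rearranging U = ½k·x² for x: x = √(2U/k).
U = 15000 erg = 0.001500 J; k = 333 N/m.
x = 0.003002 m
0.003002 m × (1 in / 0.02540 m) = 0.1182 in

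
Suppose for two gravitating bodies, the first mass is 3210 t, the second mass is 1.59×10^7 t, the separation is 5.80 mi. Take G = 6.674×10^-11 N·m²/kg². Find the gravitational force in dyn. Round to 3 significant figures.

From Newton's law of gravitation: F = Gm₁m₂/r².
m₁ = 3210 t = 3.210×10^6 kg; m₂ = 1.59×10^7 t = 1.590×10^10 kg; r = 5.80 mi = 9334 m; G = 6.674×10^-11 N·m²/kg².
F = 0.03910 N
0.03910 N × (1 dyn / 1.000×10^-5 N) = 3910 dyn

3910 dyn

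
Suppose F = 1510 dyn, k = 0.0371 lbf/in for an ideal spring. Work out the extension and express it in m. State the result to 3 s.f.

0.00232 m

Solving F = k·x for x: x = F/k.
F = 1510 dyn = 0.01510 N; k = 0.0371 lbf/in = 6.497 N/m.
x = 0.002324 m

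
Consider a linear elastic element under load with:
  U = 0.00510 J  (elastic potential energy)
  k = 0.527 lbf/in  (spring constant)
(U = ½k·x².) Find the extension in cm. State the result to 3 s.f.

1.05 cm

Rearranging U = ½k·x² for x: x = √(2U/k).
U = 0.00510 J; k = 0.527 lbf/in = 92.29 N/m.
x = 0.01051 m
0.01051 m × (1 cm / 0.01000 m) = 1.051 cm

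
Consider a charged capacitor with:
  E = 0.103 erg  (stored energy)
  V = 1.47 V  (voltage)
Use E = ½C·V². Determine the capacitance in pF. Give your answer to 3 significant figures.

9530 pF

Solving E = ½C·V² for C: C = 2E/V².
E = 0.103 erg = 1.030×10^-8 J; V = 1.47 V.
C = 9.533×10^-9 F
9.533×10^-9 F × (1 pF / 1.000×10^-12 F) = 9533 pF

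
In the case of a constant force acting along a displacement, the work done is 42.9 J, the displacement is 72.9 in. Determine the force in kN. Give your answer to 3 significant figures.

0.0232 kN

Solving W = F·d for F: F = W/d.
W = 42.9 J; d = 72.9 in = 1.852 m.
F = 23.17 N
23.17 N × (1 kN / 1000 N) = 0.02317 kN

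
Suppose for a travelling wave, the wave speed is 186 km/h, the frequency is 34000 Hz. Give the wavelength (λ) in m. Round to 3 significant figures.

0.00152 m

Rearranging v = f·λ for λ: λ = v/f.
v = 186 km/h = 51.67 m/s; f = 34000 Hz.
λ = 0.001520 m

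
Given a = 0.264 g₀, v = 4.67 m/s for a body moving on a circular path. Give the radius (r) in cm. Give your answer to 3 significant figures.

842 cm

Solving a = v²/r for r: r = v²/a.
a = 0.264 g₀ = 2.589 m/s²; v = 4.67 m/s.
r = 8.424 m
8.424 m × (1 cm / 0.01000 m) = 842.4 cm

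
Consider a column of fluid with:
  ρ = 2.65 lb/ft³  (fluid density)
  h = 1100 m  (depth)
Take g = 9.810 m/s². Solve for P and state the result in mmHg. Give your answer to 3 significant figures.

3440 mmHg

P is given directly by: P = ρgh.
ρ = 2.65 lb/ft³ = 42.45 kg/m³; h = 1100 m; g = 9.810 m/s².
P = 4.581×10^5 Pa  (the unit combination reduces to kg/(m·s²) = Pa)
4.581×10^5 Pa × (1 mmHg / 133.3 Pa) = 3436 mmHg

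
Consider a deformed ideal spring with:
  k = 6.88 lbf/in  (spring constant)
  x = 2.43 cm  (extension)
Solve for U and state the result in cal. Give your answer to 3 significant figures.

0.0850 cal

U is given directly by: U = ½kx².
k = 6.88 lbf/in = 1205 N/m; x = 2.43 cm = 0.02430 m.
U = 0.3557 J
0.3557 J × (1 cal / 4.184 J) = 0.08502 cal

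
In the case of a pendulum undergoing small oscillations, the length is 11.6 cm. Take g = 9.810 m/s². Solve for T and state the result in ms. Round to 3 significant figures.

683 ms

T is given directly by: T = 2π√(L/g).
L = 11.6 cm = 0.1160 m; g = 9.810 m/s².
T = 0.6832 s
0.6832 s × (1 ms / 0.001000 s) = 683.2 ms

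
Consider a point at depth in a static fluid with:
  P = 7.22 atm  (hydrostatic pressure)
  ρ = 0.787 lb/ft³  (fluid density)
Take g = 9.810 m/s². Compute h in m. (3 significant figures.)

5920 m

Solving P = ρ·g·h for h: h = P/(ρ·g).
P = 7.22 atm = 7.316×10^5 Pa; ρ = 0.787 lb/ft³ = 12.61 kg/m³; g = 9.810 m/s².
h = 5915 m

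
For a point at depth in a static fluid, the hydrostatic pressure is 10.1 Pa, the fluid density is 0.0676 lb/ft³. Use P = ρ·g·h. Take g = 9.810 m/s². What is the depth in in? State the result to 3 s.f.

Solving P = ρ·g·h for h: h = P/(ρ·g).
P = 10.1 Pa; ρ = 0.0676 lb/ft³ = 1.083 kg/m³; g = 9.810 m/s².
h = 0.9508 m
0.9508 m × (1 in / 0.02540 m) = 37.43 in

37.4 in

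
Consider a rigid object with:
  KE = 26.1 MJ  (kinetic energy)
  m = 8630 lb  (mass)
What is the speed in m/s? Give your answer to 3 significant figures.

Rearranging: v = √(2·KE/m).
KE = 26.1 MJ = 2.610×10^7 J; m = 8630 lb = 3915 kg.
v = 115.5 m/s

115 m/s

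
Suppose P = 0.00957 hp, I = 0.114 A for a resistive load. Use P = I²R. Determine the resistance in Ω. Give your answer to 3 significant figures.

Rearranging P = I²R for R: R = P/I².
P = 0.00957 hp = 7.136 W; I = 0.114 A.
R = 549.1 Ω

549 Ω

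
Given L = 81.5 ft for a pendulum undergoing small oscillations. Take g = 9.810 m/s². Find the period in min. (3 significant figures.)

Directly: T = 2π√(L/g).
L = 81.5 ft = 24.84 m; g = 9.810 m/s².
T = 9.998 s
9.998 s × (1 min / 60.00 s) = 0.1666 min

0.167 min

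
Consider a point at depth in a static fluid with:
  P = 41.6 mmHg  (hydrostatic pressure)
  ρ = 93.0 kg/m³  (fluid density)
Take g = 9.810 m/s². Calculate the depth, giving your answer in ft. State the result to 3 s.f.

19.9 ft

Solving P = ρ·g·h for h: h = P/(ρ·g).
P = 41.6 mmHg = 5546 Pa; ρ = 93.0 kg/m³; g = 9.810 m/s².
h = 6.079 m
6.079 m × (1 ft / 0.3048 m) = 19.94 ft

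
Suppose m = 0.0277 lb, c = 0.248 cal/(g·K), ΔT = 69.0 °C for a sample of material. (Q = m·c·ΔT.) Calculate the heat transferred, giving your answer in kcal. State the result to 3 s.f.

0.215 kcal

Directly: Q = mcΔT.
m = 0.0277 lb = 0.01256 kg; c = 0.248 cal/(g·K) = 1038 J/(kg·K); ΔT = 69.0 °C = 69.00 K.
Q = 899.6 J
899.6 J × (1 kcal / 4184 J) = 0.2150 kcal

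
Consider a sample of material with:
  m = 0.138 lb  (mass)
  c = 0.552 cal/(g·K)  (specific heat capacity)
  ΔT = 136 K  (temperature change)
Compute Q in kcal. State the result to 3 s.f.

Q is given directly by: Q = mcΔT.
m = 0.138 lb = 0.06260 kg; c = 0.552 cal/(g·K) = 2310 J/(kg·K); ΔT = 136 K.
Q = 19661 J
19661 J × (1 kcal / 4184 J) = 4.699 kcal

4.70 kcal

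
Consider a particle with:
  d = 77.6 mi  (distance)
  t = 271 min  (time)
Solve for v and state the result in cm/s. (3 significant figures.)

Directly: v = d/t.
d = 77.6 mi = 1.249×10^5 m; t = 271 min = 16260 s.
v = 7.681 m/s
7.681 m/s × (1 cm/s / 0.01000 m/s) = 768.1 cm/s

768 cm/s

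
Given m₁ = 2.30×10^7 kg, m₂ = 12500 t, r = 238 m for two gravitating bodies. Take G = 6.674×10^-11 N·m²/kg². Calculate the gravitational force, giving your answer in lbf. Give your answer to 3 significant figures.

0.0762 lbf

F is given directly by: F = Gm₁m₂/r².
m₁ = 2.30×10^7 kg; m₂ = 12500 t = 1.250×10^7 kg; r = 238 m; G = 6.674×10^-11 N·m²/kg².
F = 0.3387 N  (the unit combination reduces to kg·m/s² = N)
0.3387 N × (1 lbf / 4.448 N) = 0.07615 lbf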